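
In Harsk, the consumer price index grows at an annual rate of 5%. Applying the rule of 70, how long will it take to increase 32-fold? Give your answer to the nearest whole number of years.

Doubling time ≈ 70/5 = 14.00 years.
32× is 5 doublings, so 5 × 14.00 ≈ 70 years.

approximately 70 years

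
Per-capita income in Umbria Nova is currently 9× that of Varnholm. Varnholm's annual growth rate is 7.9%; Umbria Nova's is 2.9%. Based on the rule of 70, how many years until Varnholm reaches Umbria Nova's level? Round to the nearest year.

about 44 years

The growth-rate gap is 7.9% − 2.9% = 5 percentage points.
So the ratio between them halves every 70/5 ≈ 14.00 years.
A 9× gap takes log₂(9) ≈ 3.17 halvings to close: 3.17 × 14.00 ≈ 44 years.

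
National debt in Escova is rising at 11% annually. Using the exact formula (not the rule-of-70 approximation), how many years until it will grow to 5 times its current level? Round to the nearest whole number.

t = ln(5) / ln(1 + 0.11) = 1.6094 / 0.104360 ≈ 15.42.
≈ 15 years.

15 years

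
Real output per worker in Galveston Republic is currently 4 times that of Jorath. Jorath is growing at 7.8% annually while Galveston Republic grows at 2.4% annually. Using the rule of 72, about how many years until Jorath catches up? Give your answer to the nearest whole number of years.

about 27 years

What matters is the difference: 5.4 pp.
Rule of 72 on the gap: the ratio halves every 72/5.4 ≈ 13.33 years.
A 4 times gap closes after 2 halvings: 2 × 13.33 ≈ 27 years.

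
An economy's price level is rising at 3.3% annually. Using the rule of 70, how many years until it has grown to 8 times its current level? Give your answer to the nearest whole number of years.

around 64 years

One doubling takes 70/3.3 = 21.21 years.
8× is 3 doublings, so 3 × 21.21 ≈ 64 years.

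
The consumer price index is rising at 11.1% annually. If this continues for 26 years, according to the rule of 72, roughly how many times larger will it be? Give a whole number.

16 times

At 11.1% one doubling takes ≈ 6.49 years; 26 years is 4 of them, so ×16.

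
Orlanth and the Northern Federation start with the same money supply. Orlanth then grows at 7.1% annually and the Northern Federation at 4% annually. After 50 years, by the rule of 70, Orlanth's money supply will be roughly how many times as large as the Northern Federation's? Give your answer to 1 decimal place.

Only the 3.1-point difference matters.
70/3.1 ≈ 22.58 years per doubling of the ratio; 50 years gives 2.21 doublings, so ≈ 4.6×.

about 4.6 times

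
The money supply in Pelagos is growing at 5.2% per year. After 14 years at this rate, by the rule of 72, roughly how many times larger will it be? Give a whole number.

72/5.2 ≈ 13.85 years per doubling.
14 years fits 1 doubling: 2^1 = 2.

about 2 times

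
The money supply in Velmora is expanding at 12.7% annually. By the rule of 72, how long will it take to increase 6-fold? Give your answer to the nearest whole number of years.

≈ 15 years

At 12.7% it doubles every 72/12.7 ≈ 5.67 years.
6× is log₂ 6 ≈ 2.58 doublings, so ≈ 2.58 × 5.67 = 15 years.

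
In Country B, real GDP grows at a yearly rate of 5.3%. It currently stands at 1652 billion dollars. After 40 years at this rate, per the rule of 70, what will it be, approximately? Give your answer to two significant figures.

roughly 13000 billion dollars

It doubles every 70/5.3 ≈ 13.21 years, so 40 years is 3.03 doublings.
2^3.03 ≈ 8.17; 1652 × 8.17 ≈ 13000 billion dollars.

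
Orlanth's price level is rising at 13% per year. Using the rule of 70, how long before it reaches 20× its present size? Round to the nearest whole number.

approximately 23 years

Doubling time ≈ 70/13 = 5.38 years.
20× is log₂ 20 ≈ 4.32 doublings, so ≈ 4.32 × 5.38 = 23 years.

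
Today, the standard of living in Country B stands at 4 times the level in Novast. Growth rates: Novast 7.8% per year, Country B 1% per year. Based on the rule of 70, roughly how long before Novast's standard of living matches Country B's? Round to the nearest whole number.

around 21 years

Novast gains on Country B at 7.8% − 1% = 6.8 points a year.
At that relative rate the gap halves every 70/6.8 ≈ 10.29 years.
A 4 times gap closes after 2 halvings: 2 × 10.29 ≈ 21 years.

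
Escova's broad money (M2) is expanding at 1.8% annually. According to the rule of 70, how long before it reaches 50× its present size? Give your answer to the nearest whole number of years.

One doubling takes 70/1.8 = 38.89 years.
50× is log₂ 50 ≈ 5.64 doublings, so ≈ 5.64 × 38.89 = 219 years.

roughly 219 years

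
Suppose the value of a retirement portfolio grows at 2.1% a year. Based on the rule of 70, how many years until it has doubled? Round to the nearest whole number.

≈ 33 years

70/2.1 ≈ 33.33, so it doubles roughly every 33 years.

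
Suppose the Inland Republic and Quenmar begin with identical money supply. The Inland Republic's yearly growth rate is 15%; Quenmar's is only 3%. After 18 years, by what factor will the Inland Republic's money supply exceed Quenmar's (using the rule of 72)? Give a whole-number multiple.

around 8 times

Only the 12-point difference matters.
72/12 ≈ 6.00 years per doubling of the ratio; 18 years gives 3.00 doublings, so ≈ 8×.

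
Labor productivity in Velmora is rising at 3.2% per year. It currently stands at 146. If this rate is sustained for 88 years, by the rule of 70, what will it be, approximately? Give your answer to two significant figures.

It doubles every 70/3.2 ≈ 21.88 years, so 88 years is 4.02 doublings.
2^4.02 ≈ 16.22; 146 × 16.22 ≈ 2400.

≈ 2400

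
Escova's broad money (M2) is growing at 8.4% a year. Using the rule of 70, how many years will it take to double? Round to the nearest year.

8 years

Doubling time ≈ 70 / 8.4 = 8.33 years.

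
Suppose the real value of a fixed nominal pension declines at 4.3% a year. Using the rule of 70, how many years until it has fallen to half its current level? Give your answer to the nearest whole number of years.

approximately 16 years

Halving time ≈ 70 / 4.3 = 16.28 → 16 years.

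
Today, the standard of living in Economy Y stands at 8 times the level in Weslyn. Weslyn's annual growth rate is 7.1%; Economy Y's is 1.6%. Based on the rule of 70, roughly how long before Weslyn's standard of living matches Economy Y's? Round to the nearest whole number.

38 years

Weslyn gains on Economy Y at 7.1% − 1.6% = 5.5 points a year.
At that relative rate the gap halves every 70/5.5 ≈ 12.73 years.
An 8 times gap closes after 3 halvings: 3 × 12.73 ≈ 38 years.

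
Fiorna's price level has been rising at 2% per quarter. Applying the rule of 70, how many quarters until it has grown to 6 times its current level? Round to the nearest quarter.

≈ 90 quarters

Doubling time ≈ 70/2 = 35.00 quarters.
6× is log₂ 6 ≈ 2.58 doublings, so ≈ 2.58 × 35.00 = 90 quarters.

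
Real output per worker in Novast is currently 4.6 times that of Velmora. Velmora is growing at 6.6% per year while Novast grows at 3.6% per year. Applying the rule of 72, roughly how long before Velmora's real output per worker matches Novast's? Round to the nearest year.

approximately 53 years

What matters is the difference: 3 pp.
Rule of 72 on the gap: the ratio halves every 72/3 ≈ 24.00 years.
A 4.6 times gap takes log₂(4.6) ≈ 2.20 halvings to close: 2.20 × 24.00 ≈ 53 years.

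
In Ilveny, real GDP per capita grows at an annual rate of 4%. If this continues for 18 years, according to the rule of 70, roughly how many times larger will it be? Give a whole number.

≈ 2 times

At 4% one doubling takes ≈ 17.50 years; 18 years is 1 of them, so ×2.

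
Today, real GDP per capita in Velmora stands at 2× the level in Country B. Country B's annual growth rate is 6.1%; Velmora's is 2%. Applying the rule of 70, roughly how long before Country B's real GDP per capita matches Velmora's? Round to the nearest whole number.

around 17 years

Country B gains on Velmora at 6.1% − 2% = 4.1 points a year.
At that relative rate the gap halves every 70/4.1 ≈ 17.07 years.
A 2× gap closes after 1 halving: 1 × 17.07 ≈ 17 years.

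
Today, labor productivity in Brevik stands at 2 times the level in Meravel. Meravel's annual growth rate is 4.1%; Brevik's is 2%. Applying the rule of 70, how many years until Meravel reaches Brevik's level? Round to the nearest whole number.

The growth-rate gap is 4.1% − 2% = 2.1 percentage points.
So the ratio between them halves every 70/2.1 ≈ 33.33 years.
A 2 times gap closes after 1 halving: 1 × 33.33 ≈ 33 years.

≈ 33 years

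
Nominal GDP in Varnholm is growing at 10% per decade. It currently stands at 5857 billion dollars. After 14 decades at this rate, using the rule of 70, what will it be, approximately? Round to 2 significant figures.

Doubling time ≈ 70/10 = 7.00 decades.
14 decades is 14/7.00 ≈ 2.00 doublings, a factor of 2^2.00 ≈ 4.00.
5857 × 4.00 ≈ 23000 billion dollars.

approximately 23000 billion dollars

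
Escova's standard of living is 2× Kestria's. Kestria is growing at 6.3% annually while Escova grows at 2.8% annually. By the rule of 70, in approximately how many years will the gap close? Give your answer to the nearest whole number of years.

≈ 20 years

The growth-rate gap is 6.3% − 2.8% = 3.5 percentage points.
So the ratio between them halves every 70/3.5 ≈ 20.00 years.
A 2× gap closes after 1 halving: 1 × 20.00 ≈ 20 years.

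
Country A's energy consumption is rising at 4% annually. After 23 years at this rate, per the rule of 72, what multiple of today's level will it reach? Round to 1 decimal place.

around 2.4 times

Doubles every ≈ 18.00 years (72/4).
23 years is 1.28 doublings; 2^1.28 ≈ 2.4×.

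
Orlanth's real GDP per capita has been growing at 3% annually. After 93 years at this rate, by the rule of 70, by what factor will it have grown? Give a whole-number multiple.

16 times

70/3 ≈ 23.33 years per doubling.
93 years fits 4 doublings: 2^4 = 16.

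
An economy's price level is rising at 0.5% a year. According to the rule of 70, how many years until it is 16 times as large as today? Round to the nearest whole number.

At 0.5% it doubles every 70/0.5 ≈ 140.00 years.
16 = 2^4, so 4 doublings → 560 years.

around 560 years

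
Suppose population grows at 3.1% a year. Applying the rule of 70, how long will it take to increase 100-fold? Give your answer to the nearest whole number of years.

At 3.1% it doubles every 70/3.1 ≈ 22.58 years.
100× is log₂ 100 ≈ 6.64 doublings, so ≈ 6.64 × 22.58 = 150 years.

150 years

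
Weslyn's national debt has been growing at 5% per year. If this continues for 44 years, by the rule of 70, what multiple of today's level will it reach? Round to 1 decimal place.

Doubles every ≈ 14.00 years (70/5).
44 years is 3.14 doublings; 2^3.14 ≈ 8.8×.

8.8 times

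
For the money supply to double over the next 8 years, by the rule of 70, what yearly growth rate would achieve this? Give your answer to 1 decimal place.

approximately 8.8%

70 / 8 ≈ 8.75, so about 8.8% per year.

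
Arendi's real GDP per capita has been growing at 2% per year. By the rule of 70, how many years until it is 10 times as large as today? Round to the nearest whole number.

around 116 years

Doubling time ≈ 70/2 = 35.00 years.
10× is log₂ 10 ≈ 3.32 doublings, so ≈ 3.32 × 35.00 = 116 years.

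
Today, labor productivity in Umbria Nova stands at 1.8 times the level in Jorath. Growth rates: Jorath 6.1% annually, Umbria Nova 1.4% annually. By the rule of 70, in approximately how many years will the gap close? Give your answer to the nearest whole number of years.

approximately 13 years

Jorath gains on Umbria Nova at 6.1% − 1.4% = 4.7 points a year.
At that relative rate the gap halves every 70/4.7 ≈ 14.89 years.
A 1.8 times gap takes log₂(1.8) ≈ 0.85 halvings to close: 0.85 × 14.89 ≈ 13 years.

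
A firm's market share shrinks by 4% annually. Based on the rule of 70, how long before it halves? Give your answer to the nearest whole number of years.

about 18 years

Halving time ≈ 70 / 4 = 17.50 → 18 years.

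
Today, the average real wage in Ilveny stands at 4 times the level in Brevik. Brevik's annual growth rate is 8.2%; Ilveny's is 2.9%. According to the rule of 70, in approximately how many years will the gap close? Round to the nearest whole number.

approximately 26 years

Brevik gains on Ilveny at 8.2% − 2.9% = 5.3 points a year.
At that relative rate the gap halves every 70/5.3 ≈ 13.21 years.
A 4 times gap closes after 2 halvings: 2 × 13.21 ≈ 26 years.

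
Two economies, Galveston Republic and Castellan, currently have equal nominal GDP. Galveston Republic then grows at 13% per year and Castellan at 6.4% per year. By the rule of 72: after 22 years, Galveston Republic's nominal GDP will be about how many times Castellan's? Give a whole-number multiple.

about 4 times

Only the 6.6-point difference matters.
72/6.6 ≈ 10.91 years per doubling of the ratio; 22 years gives 2.02 doublings, so ≈ 4×.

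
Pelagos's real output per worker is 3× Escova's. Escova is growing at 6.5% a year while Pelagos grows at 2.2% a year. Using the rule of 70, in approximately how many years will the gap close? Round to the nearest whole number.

The growth-rate gap is 6.5% − 2.2% = 4.3 percentage points.
So the ratio between them halves every 70/4.3 ≈ 16.28 years.
A 3× gap takes log₂(3) ≈ 1.58 halvings to close: 1.58 × 16.28 ≈ 26 years.

around 26 years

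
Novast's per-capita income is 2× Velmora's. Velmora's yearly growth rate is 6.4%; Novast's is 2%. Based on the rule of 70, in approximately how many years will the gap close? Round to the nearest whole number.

roughly 16 years

Velmora gains on Novast at 6.4% − 2% = 4.4 points a year.
At that relative rate the gap halves every 70/4.4 ≈ 15.91 years.
A 2× gap closes after 1 halving: 1 × 15.91 ≈ 16 years.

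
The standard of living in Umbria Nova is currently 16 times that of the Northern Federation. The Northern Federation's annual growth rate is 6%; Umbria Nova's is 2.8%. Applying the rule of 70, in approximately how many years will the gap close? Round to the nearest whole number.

What matters is the difference: 3.2 pp.
Rule of 70 on the gap: the ratio halves every 70/3.2 ≈ 21.88 years.
A 16 times gap closes after 4 halvings: 4 × 21.88 ≈ 88 years.

around 88 years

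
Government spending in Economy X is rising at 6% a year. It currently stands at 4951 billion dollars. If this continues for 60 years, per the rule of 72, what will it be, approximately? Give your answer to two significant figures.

≈ 160000 billion dollars

It doubles every 72/6 ≈ 12.00 years, so 60 years is 5.00 doublings.
2^5.00 ≈ 32.00; 4951 × 32.00 ≈ 160000 billion dollars.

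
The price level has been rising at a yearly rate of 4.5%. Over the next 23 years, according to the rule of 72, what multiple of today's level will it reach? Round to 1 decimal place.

roughly 2.7 times

Doubles every ≈ 16.00 years (72/4.5).
23 years is 1.44 doublings; 2^1.44 ≈ 2.7×.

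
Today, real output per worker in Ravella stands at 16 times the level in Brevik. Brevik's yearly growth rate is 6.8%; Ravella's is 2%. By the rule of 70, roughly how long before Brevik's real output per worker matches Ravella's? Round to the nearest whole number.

What matters is the difference: 4.8 pp.
Rule of 70 on the gap: the ratio halves every 70/4.8 ≈ 14.58 years.
A 16 times gap closes after 4 halvings: 4 × 14.58 ≈ 58 years.

about 58 years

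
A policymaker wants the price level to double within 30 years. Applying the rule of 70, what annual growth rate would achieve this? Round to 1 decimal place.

roughly 2.3%

70 / 30 ≈ 2.33, so about 2.3% annually.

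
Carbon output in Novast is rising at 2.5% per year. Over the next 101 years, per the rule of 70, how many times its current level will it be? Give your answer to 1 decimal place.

12.2 times

Doubling time ≈ 70/2.5 = 28.00 years.
101 years / 28.00 ≈ 3.61 doublings → factor 2^3.61 ≈ 12.2.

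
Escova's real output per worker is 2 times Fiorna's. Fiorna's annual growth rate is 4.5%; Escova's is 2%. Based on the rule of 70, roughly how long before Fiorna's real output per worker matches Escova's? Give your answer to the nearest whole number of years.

approximately 28 years

What matters is the difference: 2.5 pp.
Rule of 70 on the gap: the ratio halves every 70/2.5 ≈ 28.00 years.
A 2 times gap closes after 1 halving: 1 × 28.00 ≈ 28 years.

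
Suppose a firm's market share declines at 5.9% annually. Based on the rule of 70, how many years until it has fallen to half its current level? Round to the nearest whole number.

Halving time ≈ 70 / 5.9 = 11.86 → 12 years.

≈ 12 years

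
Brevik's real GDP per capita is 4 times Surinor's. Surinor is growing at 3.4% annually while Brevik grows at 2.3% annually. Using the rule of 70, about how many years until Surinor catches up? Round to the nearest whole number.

What matters is the difference: 1.1 pp.
Rule of 70 on the gap: the ratio halves every 70/1.1 ≈ 63.64 years.
A 4 times gap closes after 2 halvings: 2 × 63.64 ≈ 127 years.

about 127 years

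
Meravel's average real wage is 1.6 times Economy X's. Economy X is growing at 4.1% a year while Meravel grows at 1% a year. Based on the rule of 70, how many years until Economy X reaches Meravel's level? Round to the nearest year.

15 years

The growth-rate gap is 4.1% − 1% = 3.1 percentage points.
So the ratio between them halves every 70/3.1 ≈ 22.58 years.
A 1.6 times gap takes log₂(1.6) ≈ 0.68 halvings to close: 0.68 × 22.58 ≈ 15 years.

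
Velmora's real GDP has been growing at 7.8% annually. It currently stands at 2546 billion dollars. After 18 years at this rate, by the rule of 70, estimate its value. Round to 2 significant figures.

Doubling time ≈ 70/7.8 = 8.97 years.
18 years is 18/8.97 ≈ 2.01 doublings, a factor of 2^2.01 ≈ 4.03.
2546 × 4.03 ≈ 10000 billion dollars.

about 10000 billion dollars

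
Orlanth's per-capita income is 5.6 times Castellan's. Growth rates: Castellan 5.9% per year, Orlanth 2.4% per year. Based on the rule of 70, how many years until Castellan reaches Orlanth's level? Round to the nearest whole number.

What matters is the difference: 3.5 pp.
Rule of 70 on the gap: the ratio halves every 70/3.5 ≈ 20.00 years.
A 5.6 times gap takes log₂(5.6) ≈ 2.49 halvings to close: 2.49 × 20.00 ≈ 50 years.

around 50 years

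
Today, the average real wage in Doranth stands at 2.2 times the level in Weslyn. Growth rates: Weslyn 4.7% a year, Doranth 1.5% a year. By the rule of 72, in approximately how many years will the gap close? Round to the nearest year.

The growth-rate gap is 4.7% − 1.5% = 3.2 percentage points.
So the ratio between them halves every 72/3.2 ≈ 22.50 years.
A 2.2 times gap takes log₂(2.2) ≈ 1.14 halvings to close: 1.14 × 22.50 ≈ 26 years.

about 26 years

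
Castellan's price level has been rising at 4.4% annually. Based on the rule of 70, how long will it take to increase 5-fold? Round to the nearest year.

At 4.4% it doubles every 70/4.4 ≈ 15.91 years.
5× is log₂ 5 ≈ 2.32 doublings, so ≈ 2.32 × 15.91 = 37 years.

≈ 37 years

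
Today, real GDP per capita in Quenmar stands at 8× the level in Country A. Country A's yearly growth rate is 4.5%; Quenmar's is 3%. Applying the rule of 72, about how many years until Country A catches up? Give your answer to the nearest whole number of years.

roughly 144 years

The growth-rate gap is 4.5% − 3% = 1.5 percentage points.
So the ratio between them halves every 72/1.5 ≈ 48.00 years.
An 8× gap closes after 3 halvings: 3 × 48.00 ≈ 144 years.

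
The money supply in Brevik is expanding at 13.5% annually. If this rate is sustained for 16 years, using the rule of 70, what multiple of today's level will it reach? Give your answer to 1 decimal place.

Doubling time ≈ 70/13.5 = 5.19 years.
16 years / 5.19 ≈ 3.08 doublings → factor 2^3.08 ≈ 8.5.

about 8.5 times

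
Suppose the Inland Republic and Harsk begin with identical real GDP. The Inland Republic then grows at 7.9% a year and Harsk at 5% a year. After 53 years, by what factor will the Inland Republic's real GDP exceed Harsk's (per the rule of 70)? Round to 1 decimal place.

≈ 4.6 times

Only the 2.9-point difference matters.
70/2.9 ≈ 24.14 years per doubling of the ratio; 53 years gives 2.20 doublings, so ≈ 4.6×.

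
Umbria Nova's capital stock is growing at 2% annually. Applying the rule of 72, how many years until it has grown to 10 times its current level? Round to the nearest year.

around 120 years

At 2% it doubles every 72/2 ≈ 36.00 years.
Reaching 10× takes log₂(10) ≈ 3.32 doublings.
3.32 × 36.00 ≈ 120 years.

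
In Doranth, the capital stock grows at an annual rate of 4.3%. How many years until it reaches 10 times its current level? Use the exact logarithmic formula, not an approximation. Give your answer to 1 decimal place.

t = ln(10) / ln(1 + 0.043) = 2.3026 / 0.042101 ≈ 54.69.

54.7 years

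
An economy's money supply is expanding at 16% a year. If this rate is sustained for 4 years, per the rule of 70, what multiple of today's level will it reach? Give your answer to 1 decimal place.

Doubling time ≈ 70/16 = 4.38 years.
4 years / 4.38 ≈ 0.91 doublings → factor 2^0.91 ≈ 1.9.

about 1.9 times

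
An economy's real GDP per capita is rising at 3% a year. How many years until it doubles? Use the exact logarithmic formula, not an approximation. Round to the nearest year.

t = ln(2) / ln(1 + 0.03) = 0.6931 / 0.029559 ≈ 23.45.
≈ 23 years.

23 years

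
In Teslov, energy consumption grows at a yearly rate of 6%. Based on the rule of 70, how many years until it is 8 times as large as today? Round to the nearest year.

Doubling time ≈ 70/6 = 11.67 years.
Getting to 8× needs 3 doublings: 3 × 11.67 ≈ 35 years.

roughly 35 years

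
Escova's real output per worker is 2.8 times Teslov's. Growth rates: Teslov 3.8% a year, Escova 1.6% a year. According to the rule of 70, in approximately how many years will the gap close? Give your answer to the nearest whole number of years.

Teslov gains on Escova at 3.8% − 1.6% = 2.2 points a year.
At that relative rate the gap halves every 70/2.2 ≈ 31.82 years.
A 2.8 times gap takes log₂(2.8) ≈ 1.49 halvings to close: 1.49 × 31.82 ≈ 47 years.

47 years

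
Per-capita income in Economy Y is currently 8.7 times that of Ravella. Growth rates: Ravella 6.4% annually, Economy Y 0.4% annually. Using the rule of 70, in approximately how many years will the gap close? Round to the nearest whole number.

36 years

Ravella gains on Economy Y at 6.4% − 0.4% = 6 points a year.
At that relative rate the gap halves every 70/6 ≈ 11.67 years.
An 8.7 times gap takes log₂(8.7) ≈ 3.12 halvings to close: 3.12 × 11.67 ≈ 36 years.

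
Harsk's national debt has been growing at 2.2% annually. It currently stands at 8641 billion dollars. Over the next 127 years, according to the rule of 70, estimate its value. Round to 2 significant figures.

≈ 140000 billion dollars

Doubling time ≈ 70/2.2 = 31.82 years.
127 years is 127/31.82 ≈ 3.99 doublings, a factor of 2^3.99 ≈ 15.89.
8641 × 15.89 ≈ 140000 billion dollars.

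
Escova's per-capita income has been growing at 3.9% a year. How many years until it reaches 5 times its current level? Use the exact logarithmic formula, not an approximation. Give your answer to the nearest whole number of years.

t = ln(5) / ln(1 + 0.039) = 1.6094 / 0.038259 ≈ 42.07.
≈ 42 years.

42 years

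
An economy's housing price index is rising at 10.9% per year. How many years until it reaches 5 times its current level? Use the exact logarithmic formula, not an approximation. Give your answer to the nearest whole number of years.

16 years

t = ln(5) / ln(1 + 0.109) = 1.6094 / 0.103459 ≈ 15.56.
≈ 16 years.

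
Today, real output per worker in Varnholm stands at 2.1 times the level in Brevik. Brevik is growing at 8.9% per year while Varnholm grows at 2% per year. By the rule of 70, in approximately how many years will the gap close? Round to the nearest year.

around 11 years

What matters is the difference: 6.9 pp.
Rule of 70 on the gap: the ratio halves every 70/6.9 ≈ 10.14 years.
A 2.1 times gap takes log₂(2.1) ≈ 1.07 halvings to close: 1.07 × 10.14 ≈ 11 years.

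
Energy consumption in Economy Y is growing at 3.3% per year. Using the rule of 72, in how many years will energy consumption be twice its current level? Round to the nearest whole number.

Doubling time ≈ 72 / 3.3 = 21.82 years.

≈ 22 years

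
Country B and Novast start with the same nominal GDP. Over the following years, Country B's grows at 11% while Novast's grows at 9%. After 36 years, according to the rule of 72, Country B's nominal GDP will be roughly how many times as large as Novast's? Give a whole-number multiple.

Country B pulls ahead at 2 pp per year, so the ratio doubles every 72/2 ≈ 36.00 years.
In 36 years that's 1.00 doublings: 2^1.00 ≈ 2.

approximately 2 times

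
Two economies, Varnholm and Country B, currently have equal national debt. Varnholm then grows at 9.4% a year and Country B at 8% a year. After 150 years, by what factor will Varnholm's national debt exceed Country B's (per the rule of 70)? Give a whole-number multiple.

Varnholm pulls ahead at 1.4 pp per year, so the ratio doubles every 70/1.4 ≈ 50.00 years.
In 150 years that's 3.00 doublings: 2^3.00 ≈ 8.

around 8 times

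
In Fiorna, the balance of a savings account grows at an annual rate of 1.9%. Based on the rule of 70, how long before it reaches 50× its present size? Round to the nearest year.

One doubling takes 70/1.9 = 36.84 years.
50× is log₂ 50 ≈ 5.64 doublings, so ≈ 5.64 × 36.84 = 208 years.

around 208 years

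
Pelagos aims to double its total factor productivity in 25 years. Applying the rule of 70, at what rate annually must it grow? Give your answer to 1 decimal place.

70 / 25 ≈ 2.80, so about 2.8% annually.

2.8%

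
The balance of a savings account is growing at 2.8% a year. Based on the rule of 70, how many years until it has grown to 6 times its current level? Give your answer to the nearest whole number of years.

roughly 65 years

One doubling takes 70/2.8 = 25.00 years.
Reaching 6× takes log₂(6) ≈ 2.58 doublings.
2.58 × 25.00 ≈ 65 years.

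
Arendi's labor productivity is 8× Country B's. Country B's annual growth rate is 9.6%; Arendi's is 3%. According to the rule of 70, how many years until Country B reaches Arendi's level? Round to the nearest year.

What matters is the difference: 6.6 pp.
Rule of 70 on the gap: the ratio halves every 70/6.6 ≈ 10.61 years.
An 8× gap closes after 3 halvings: 3 × 10.61 ≈ 32 years.

roughly 32 years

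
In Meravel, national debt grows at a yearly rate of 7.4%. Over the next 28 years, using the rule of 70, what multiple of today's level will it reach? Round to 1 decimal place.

≈ 7.8 times

Doubling time ≈ 70/7.4 = 9.46 years.
28 years / 9.46 ≈ 2.96 doublings → factor 2^2.96 ≈ 7.8.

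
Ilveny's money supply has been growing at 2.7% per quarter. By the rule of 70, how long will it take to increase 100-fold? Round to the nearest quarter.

around 172 quarters

One doubling takes 70/2.7 = 25.93 quarters.
100× is log₂ 100 ≈ 6.64 doublings, so ≈ 6.64 × 25.93 = 172 quarters.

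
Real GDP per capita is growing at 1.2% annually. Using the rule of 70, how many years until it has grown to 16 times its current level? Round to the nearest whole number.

233 years

Doubling time ≈ 70/1.2 = 58.33 years.
16× is 4 doublings, so 4 × 58.33 ≈ 233 years.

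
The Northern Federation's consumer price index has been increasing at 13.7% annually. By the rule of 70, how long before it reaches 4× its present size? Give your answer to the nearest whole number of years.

At 13.7% it doubles every 70/13.7 ≈ 5.11 years.
Getting to 4× needs 2 doublings: 2 × 5.11 ≈ 10 years.

about 10 years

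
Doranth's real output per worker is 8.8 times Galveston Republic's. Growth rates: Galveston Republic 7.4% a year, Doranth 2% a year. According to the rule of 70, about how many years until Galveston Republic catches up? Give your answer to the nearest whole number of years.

What matters is the difference: 5.4 pp.
Rule of 70 on the gap: the ratio halves every 70/5.4 ≈ 12.96 years.
An 8.8 times gap takes log₂(8.8) ≈ 3.14 halvings to close: 3.14 × 12.96 ≈ 41 years.

≈ 41 years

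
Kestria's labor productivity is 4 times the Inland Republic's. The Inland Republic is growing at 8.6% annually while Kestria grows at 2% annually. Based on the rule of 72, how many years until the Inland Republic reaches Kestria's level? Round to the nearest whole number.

What matters is the difference: 6.6 pp.
Rule of 72 on the gap: the ratio halves every 72/6.6 ≈ 10.91 years.
A 4 times gap closes after 2 halvings: 2 × 10.91 ≈ 22 years.

around 22 years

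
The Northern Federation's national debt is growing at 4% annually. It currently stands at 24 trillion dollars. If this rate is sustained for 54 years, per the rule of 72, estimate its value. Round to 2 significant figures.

about 190 trillion dollars

Doubling time ≈ 72/4 = 18.00 years.
54 years is 54/18.00 ≈ 3.00 doublings, a factor of 2^3.00 ≈ 8.00.
24 × 8.00 ≈ 190 trillion dollars.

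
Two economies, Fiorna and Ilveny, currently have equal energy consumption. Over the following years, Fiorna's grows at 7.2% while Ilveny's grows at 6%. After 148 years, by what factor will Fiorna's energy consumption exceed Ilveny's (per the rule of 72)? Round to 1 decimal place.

Rate gap = 7.2% − 6% = 1.2 points.
The ratio doubles every 72/1.2 ≈ 60.00 years.
148/60.00 ≈ 2.47 doublings → ratio ≈ 2^2.47 ≈ 5.5.

approximately 5.5 times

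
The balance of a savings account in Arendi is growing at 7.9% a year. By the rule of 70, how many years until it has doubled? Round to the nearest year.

≈ 9 years

70/7.9 ≈ 8.86, so it doubles roughly every 9 years.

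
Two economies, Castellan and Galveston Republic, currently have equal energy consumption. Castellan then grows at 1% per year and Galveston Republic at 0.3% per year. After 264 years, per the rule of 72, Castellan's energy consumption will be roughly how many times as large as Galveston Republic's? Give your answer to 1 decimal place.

about 5.9 times

Rate gap = 1% − 0.3% = 0.7 points.
The ratio doubles every 72/0.7 ≈ 102.86 years.
264/102.86 ≈ 2.57 doublings → ratio ≈ 2^2.57 ≈ 5.9.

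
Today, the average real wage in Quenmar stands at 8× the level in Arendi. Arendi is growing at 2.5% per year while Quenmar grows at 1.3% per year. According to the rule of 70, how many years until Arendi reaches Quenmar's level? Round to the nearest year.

approximately 175 years

Arendi gains on Quenmar at 2.5% − 1.3% = 1.2 points a year.
At that relative rate the gap halves every 70/1.2 ≈ 58.33 years.
An 8× gap closes after 3 halvings: 3 × 58.33 ≈ 175 years.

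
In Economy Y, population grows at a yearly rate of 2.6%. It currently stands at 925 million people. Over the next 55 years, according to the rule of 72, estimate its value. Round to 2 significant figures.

≈ 3700 million people

Doubling time ≈ 72/2.6 = 27.69 years.
55 years is 55/27.69 ≈ 1.99 doublings, a factor of 2^1.99 ≈ 3.97.
925 × 3.97 ≈ 3700 million people.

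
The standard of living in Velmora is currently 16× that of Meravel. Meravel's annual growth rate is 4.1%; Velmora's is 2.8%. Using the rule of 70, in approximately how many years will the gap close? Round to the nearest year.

What matters is the difference: 1.3 pp.
Rule of 70 on the gap: the ratio halves every 70/1.3 ≈ 53.85 years.
A 16× gap closes after 4 halvings: 4 × 53.85 ≈ 215 years.

about 215 years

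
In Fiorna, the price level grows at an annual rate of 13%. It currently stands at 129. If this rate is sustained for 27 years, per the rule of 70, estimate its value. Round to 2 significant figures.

It doubles every 70/13 ≈ 5.38 years, so 27 years is 5.02 doublings.
2^5.02 ≈ 32.45; 129 × 32.45 ≈ 4200.

approximately 4200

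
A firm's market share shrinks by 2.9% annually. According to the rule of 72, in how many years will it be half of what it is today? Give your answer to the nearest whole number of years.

approximately 25 years

The rule works in reverse for decay: 72/2.9 ≈ 24.83 years to halve.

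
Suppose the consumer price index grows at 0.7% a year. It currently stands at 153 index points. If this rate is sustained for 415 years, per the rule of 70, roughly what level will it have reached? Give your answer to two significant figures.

Doubling time ≈ 70/0.7 = 100.00 years.
415 years is 415/100.00 ≈ 4.15 doublings, a factor of 2^4.15 ≈ 17.75.
153 × 17.75 ≈ 2700 index points.

≈ 2700 index points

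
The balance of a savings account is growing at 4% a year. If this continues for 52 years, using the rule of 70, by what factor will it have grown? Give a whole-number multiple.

approximately 8 times

70/4 ≈ 17.50 years per doubling.
52 years fits 3 doublings: 2^3 = 8.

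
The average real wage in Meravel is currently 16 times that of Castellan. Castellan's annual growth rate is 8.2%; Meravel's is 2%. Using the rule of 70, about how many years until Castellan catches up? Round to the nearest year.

around 45 years

Castellan gains on Meravel at 8.2% − 2% = 6.2 points a year.
At that relative rate the gap halves every 70/6.2 ≈ 11.29 years.
A 16 times gap closes after 4 halvings: 4 × 11.29 ≈ 45 years.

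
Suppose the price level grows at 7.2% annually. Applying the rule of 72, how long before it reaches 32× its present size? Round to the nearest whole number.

At 7.2% it doubles every 72/7.2 ≈ 10.00 years.
Getting to 32× needs 5 doublings: 5 × 10.00 ≈ 50 years.

around 50 years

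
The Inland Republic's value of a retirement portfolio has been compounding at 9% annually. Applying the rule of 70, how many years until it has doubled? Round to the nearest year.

70/9 ≈ 7.78, so it doubles roughly every 8 years.

roughly 8 years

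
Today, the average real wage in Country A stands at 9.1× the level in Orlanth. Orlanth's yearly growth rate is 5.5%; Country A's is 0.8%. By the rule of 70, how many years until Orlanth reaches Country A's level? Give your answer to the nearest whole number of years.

47 years

Orlanth gains on Country A at 5.5% − 0.8% = 4.7 points a year.
At that relative rate the gap halves every 70/4.7 ≈ 14.89 years.
A 9.1× gap takes log₂(9.1) ≈ 3.19 halvings to close: 3.19 × 14.89 ≈ 47 years.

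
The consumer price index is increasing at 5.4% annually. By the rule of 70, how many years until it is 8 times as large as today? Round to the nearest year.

39 years

At 5.4% it doubles every 70/5.4 ≈ 12.96 years.
8× is 3 doublings, so 3 × 12.96 ≈ 39 years.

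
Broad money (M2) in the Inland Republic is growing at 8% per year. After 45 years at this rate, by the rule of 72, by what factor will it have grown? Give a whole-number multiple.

32 times

At 8% one doubling takes ≈ 9.00 years; 45 years is 5 of them, so ×32.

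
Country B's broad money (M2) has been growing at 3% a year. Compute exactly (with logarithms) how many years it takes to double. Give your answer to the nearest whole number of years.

23 years

t = ln(2) / ln(1 + 0.03) = 0.6931 / 0.029559 ≈ 23.45.
≈ 23 years.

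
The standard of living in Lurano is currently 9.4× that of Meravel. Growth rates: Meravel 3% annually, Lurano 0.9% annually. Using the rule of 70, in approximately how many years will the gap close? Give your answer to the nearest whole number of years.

Meravel gains on Lurano at 3% − 0.9% = 2.1 points a year.
At that relative rate the gap halves every 70/2.1 ≈ 33.33 years.
A 9.4× gap takes log₂(9.4) ≈ 3.23 halvings to close: 3.23 × 33.33 ≈ 108 years.

around 108 years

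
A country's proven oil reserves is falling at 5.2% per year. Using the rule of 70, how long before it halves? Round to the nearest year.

The rule works in reverse for decay: 70/5.2 ≈ 13.46 years to halve.

≈ 13 years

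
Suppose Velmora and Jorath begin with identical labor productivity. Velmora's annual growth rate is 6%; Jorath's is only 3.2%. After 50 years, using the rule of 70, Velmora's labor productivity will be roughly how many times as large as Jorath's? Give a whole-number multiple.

≈ 4 times

Only the 2.8-point difference matters.
70/2.8 ≈ 25.00 years per doubling of the ratio; 50 years gives 2.00 doublings, so ≈ 4×.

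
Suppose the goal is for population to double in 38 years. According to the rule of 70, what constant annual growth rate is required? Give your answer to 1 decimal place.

roughly 1.8% annually

70 / 38 ≈ 1.84, so about 1.8% annually.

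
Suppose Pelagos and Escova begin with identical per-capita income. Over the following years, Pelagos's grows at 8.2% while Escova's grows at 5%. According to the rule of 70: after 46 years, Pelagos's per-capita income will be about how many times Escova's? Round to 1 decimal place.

Rate gap = 8.2% − 5% = 3.2 points.
The ratio doubles every 70/3.2 ≈ 21.88 years.
46/21.88 ≈ 2.10 doublings → ratio ≈ 2^2.10 ≈ 4.3.

around 4.3 times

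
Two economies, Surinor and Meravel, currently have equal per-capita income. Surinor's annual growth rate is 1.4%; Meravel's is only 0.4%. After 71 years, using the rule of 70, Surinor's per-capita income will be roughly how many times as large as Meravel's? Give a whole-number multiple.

Surinor pulls ahead at 1 pp per year, so the ratio doubles every 70/1 ≈ 70.00 years.
In 71 years that's 1.01 doublings: 2^1.01 ≈ 2.

about 2 times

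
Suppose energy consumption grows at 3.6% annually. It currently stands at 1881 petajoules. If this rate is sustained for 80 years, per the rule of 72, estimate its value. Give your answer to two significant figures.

around 30000 petajoules

It doubles every 72/3.6 ≈ 20.00 years, so 80 years is 4.00 doublings.
2^4.00 ≈ 16.00; 1881 × 16.00 ≈ 30000 petajoules.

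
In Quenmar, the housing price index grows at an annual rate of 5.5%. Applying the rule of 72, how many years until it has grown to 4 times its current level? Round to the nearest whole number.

At 5.5% it doubles every 72/5.5 ≈ 13.09 years.
4 = 2^2, so 2 doublings → 26 years.

approximately 26 years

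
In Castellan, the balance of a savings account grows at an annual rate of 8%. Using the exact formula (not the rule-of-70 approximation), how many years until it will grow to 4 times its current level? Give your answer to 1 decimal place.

t = ln(4) / ln(1 + 0.08) = 1.3863 / 0.076961 ≈ 18.01.

18.0 years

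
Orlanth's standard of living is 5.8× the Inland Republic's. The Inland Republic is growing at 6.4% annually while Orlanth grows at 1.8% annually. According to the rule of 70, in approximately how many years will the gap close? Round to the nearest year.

around 39 years

What matters is the difference: 4.6 pp.
Rule of 70 on the gap: the ratio halves every 70/4.6 ≈ 15.22 years.
A 5.8× gap takes log₂(5.8) ≈ 2.54 halvings to close: 2.54 × 15.22 ≈ 39 years.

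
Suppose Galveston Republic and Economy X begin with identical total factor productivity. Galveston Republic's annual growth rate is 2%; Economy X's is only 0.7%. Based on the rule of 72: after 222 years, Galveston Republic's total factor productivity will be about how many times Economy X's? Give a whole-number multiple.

Rate gap = 2% − 0.7% = 1.3 points.
The ratio doubles every 72/1.3 ≈ 55.38 years.
222/55.38 ≈ 4.01 doublings → ratio ≈ 2^4.01 ≈ 16.

about 16 times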